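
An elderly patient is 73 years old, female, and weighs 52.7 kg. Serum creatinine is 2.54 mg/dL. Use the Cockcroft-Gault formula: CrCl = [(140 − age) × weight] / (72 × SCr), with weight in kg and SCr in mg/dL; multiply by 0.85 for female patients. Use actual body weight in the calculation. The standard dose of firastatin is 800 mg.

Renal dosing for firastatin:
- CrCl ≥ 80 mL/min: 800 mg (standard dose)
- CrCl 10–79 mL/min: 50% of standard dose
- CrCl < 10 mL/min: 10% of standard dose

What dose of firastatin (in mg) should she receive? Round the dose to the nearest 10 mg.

CrCl = (140 − 73) × 52.7 / (72 × 2.54) × 0.85 = 3530.9 / 182.88 × 0.85 ≈ 16.4 mL/min
CrCl ≈ 16 mL/min → bracket 10–79 mL/min.
50% of 800 mg = 400 mg

400 mg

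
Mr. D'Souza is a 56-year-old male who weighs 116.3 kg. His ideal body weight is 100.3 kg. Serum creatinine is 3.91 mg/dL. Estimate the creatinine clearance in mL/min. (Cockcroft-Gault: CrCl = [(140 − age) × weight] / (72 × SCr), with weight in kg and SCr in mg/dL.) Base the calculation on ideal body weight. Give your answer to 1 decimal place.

CrCl = (140 − 56) × 100.3 / (72 × 3.91) = 8425.2 / 281.52 ≈ 29.9 mL/min

29.9 mL/min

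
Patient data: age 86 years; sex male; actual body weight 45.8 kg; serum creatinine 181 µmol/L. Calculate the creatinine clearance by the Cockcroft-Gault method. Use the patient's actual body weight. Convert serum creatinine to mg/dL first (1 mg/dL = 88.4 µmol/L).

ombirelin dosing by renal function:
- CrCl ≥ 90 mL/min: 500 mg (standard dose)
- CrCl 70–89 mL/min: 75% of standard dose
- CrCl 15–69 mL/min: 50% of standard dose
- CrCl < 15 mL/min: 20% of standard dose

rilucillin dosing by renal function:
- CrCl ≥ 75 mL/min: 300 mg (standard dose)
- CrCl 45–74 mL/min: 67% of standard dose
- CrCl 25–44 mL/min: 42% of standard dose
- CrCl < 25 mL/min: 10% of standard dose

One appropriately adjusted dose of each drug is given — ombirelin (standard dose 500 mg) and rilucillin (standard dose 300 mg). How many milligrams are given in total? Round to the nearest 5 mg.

SCr = 181 / 88.4 = 2.048 mg/dL
CrCl = (140 − 86) × 45.8 / (72 × 2.048) = 2473.2 / 147.46 ≈ 16.8 mL/min
CrCl ≈ 17 mL/min.
ombirelin: 15–69 mL/min → 50% of 500 mg = 250 mg.
rilucillin: < 25 mL/min → 10% of 300 mg = 30 mg.
Total = 250 + 30 = 280 mg.

280 mg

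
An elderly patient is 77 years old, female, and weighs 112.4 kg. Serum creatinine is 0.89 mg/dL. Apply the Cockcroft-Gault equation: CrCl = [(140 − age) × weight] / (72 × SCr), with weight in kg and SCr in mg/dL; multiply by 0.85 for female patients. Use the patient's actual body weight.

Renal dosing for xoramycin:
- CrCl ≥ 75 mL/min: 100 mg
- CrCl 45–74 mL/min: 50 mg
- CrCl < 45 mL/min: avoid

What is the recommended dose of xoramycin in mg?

100 mg

CrCl = (140 − 77) × 112.4 / (72 × 0.89) × 0.85 = 7081.2 / 64.08 × 0.85 ≈ 93.9 mL/min
CrCl ≈ 94 mL/min → bracket ≥ 75 mL/min.
Dose for this bracket: 100 mg.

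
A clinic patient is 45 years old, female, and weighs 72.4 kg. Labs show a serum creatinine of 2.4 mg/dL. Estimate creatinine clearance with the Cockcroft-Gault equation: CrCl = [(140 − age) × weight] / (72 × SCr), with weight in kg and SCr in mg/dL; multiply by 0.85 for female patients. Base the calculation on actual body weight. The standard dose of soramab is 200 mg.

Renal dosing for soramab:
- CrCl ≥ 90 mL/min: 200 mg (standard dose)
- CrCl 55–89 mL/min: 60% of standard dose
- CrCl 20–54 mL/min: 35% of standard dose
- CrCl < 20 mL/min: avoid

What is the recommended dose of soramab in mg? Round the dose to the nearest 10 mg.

CrCl = (140 − 45) × 72.4 / (72 × 2.4) × 0.85 = 6878.0 / 172.80 × 0.85 ≈ 33.8 mL/min
CrCl ≈ 34 mL/min → bracket 20–54 mL/min.
35% of 200 mg = 70 mg

70 mg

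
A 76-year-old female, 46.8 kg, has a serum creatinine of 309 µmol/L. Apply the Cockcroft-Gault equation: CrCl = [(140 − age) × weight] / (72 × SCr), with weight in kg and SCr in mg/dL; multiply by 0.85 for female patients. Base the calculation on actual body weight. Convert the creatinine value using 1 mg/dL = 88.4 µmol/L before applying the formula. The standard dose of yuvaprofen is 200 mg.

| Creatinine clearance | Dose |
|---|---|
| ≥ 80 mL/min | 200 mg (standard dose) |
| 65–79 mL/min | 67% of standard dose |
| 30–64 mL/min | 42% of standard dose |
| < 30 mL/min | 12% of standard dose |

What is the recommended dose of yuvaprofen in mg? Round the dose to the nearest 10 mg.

20 mg

SCr = 309 / 88.4 = 3.495 mg/dL
CrCl = (140 − 76) × 46.8 / (72 × 3.495) × 0.85 = 2995.2 / 251.64 × 0.85 ≈ 10.1 mL/min
CrCl ≈ 10 mL/min → bracket < 30 mL/min.
12% of 200 mg = 24 mg → 20 mg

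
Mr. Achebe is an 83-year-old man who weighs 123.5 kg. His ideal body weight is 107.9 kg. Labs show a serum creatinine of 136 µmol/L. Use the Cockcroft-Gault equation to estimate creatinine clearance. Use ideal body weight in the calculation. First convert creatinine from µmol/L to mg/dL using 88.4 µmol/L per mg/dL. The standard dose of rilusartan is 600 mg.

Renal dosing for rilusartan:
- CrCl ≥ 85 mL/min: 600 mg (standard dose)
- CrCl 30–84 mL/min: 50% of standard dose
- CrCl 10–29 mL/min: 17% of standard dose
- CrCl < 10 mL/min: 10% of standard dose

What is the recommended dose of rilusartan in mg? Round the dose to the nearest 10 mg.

SCr = 136 / 88.4 = 1.538 mg/dL
CrCl = (140 − 83) × 107.9 / (72 × 1.538) = 6150.3 / 110.74 ≈ 55.5 mL/min
CrCl ≈ 56 mL/min → bracket 30–84 mL/min.
50% of 600 mg = 300 mg

300 mg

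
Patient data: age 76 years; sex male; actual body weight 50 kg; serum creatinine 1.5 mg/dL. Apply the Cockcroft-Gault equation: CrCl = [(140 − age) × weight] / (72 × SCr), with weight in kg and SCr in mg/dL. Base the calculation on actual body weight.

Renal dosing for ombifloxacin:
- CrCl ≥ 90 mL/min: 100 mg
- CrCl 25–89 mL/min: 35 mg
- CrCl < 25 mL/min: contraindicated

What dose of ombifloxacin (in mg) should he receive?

35 mg

CrCl = (140 − 76) × 50 / (72 × 1.5) = 3200.0 / 108.00 ≈ 29.6 mL/min
CrCl ≈ 30 mL/min → bracket 25–89 mL/min.
Dose for this bracket: 35 mg.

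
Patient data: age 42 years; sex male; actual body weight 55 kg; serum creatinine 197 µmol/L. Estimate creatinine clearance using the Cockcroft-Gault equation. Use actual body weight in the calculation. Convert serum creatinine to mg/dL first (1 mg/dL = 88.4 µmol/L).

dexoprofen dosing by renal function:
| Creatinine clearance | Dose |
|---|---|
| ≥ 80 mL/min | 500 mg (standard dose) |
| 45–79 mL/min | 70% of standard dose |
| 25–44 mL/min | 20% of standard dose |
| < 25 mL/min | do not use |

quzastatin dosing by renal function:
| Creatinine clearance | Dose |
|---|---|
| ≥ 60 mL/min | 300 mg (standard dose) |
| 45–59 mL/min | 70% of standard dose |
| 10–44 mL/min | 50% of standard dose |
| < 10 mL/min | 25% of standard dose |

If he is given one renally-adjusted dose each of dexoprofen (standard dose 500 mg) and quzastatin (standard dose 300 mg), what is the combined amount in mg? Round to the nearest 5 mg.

SCr = 197 / 88.4 = 2.229 mg/dL
CrCl = (140 − 42) × 55 / (72 × 2.229) = 5390.0 / 160.49 ≈ 33.6 mL/min
CrCl ≈ 34 mL/min.
dexoprofen: 25–44 mL/min → 20% of 500 mg = 100 mg.
quzastatin: 10–44 mL/min → 50% of 300 mg = 150 mg.
Total = 100 + 150 = 250 mg.

250 mg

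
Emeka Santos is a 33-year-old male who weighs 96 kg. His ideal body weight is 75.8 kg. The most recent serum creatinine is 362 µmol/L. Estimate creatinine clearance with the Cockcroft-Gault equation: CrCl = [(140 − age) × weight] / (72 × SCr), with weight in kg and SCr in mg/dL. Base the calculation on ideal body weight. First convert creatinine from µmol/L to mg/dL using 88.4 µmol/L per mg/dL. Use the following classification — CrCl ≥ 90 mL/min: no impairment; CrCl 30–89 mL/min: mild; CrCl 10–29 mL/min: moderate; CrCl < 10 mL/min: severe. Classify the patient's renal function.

moderate

SCr = 362 / 88.4 = 4.095 mg/dL
CrCl = (140 − 33) × 75.8 / (72 × 4.095) = 8110.6 / 294.84 ≈ 27.5 mL/min
28 mL/min falls in the 'moderate' range.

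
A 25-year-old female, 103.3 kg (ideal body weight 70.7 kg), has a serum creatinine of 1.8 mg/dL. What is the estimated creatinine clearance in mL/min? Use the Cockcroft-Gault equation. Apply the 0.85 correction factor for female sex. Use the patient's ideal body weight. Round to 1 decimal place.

CrCl = (140 − 25) × 70.7 / (72 × 1.8) × 0.85 = 8130.5 / 129.60 × 0.85 ≈ 53.3 mL/min

53.3 mL/min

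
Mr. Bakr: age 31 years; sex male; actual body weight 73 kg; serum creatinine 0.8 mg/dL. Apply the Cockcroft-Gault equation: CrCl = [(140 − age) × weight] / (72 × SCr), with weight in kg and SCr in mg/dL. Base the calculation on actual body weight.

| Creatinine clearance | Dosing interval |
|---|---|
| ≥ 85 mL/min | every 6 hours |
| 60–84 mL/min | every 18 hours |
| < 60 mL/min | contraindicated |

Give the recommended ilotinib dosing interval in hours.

every 6 hours

CrCl = (140 − 31) × 73 / (72 × 0.8) = 7957.0 / 57.60 ≈ 138.1 mL/min
CrCl ≈ 138 mL/min → bracket ≥ 85 mL/min → every 6 hours.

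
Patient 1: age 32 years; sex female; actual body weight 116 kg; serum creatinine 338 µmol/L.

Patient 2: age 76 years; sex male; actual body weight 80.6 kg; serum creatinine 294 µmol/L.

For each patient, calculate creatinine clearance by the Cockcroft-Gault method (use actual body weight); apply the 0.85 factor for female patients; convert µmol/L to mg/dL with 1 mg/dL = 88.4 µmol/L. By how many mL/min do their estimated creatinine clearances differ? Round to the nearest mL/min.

Patient 1: SCr = 338 / 88.4 = 3.824 mg/dL
Patient 1: CrCl = (140 − 32) × 116 / (72 × 3.824) × 0.85 = 12528.0 / 275.33 × 0.85 ≈ 38.7 mL/min
Patient 2: SCr = 294 / 88.4 = 3.326 mg/dL
Patient 2: CrCl = (140 − 76) × 80.6 / (72 × 3.326) = 5158.4 / 239.47 ≈ 21.5 mL/min
|38.7 − 21.5| = 17.2 mL/min

17 mL/min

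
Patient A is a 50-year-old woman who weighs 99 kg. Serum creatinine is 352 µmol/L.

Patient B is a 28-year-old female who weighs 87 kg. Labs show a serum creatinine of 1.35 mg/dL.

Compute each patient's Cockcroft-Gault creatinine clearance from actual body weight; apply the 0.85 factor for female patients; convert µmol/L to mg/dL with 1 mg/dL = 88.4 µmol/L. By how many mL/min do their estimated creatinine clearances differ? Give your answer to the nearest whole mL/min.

59 mL/min

Patient A: SCr = 352 / 88.4 = 3.982 mg/dL
Patient A: CrCl = (140 − 50) × 99 / (72 × 3.982) × 0.85 = 8910.0 / 286.70 × 0.85 ≈ 26.4 mL/min
Patient B: CrCl = (140 − 28) × 87 / (72 × 1.35) × 0.85 = 9744.0 / 97.20 × 0.85 ≈ 85.2 mL/min
|26.4 − 85.2| = 58.8 mL/min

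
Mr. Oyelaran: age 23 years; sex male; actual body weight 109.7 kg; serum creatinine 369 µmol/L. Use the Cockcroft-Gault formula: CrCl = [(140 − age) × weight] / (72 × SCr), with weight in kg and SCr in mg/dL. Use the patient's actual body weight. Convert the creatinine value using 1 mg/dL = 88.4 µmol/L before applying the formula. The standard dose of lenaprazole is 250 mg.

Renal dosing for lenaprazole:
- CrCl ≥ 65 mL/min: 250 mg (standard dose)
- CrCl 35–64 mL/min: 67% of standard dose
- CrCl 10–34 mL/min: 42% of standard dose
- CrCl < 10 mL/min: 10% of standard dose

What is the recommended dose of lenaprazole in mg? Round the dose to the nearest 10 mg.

SCr = 369 / 88.4 = 4.174 mg/dL
CrCl = (140 − 23) × 109.7 / (72 × 4.174) = 12834.9 / 300.53 ≈ 42.7 mL/min
CrCl ≈ 43 mL/min → bracket 35–64 mL/min.
67% of 250 mg = 167.5 mg → 170 mg

170 mg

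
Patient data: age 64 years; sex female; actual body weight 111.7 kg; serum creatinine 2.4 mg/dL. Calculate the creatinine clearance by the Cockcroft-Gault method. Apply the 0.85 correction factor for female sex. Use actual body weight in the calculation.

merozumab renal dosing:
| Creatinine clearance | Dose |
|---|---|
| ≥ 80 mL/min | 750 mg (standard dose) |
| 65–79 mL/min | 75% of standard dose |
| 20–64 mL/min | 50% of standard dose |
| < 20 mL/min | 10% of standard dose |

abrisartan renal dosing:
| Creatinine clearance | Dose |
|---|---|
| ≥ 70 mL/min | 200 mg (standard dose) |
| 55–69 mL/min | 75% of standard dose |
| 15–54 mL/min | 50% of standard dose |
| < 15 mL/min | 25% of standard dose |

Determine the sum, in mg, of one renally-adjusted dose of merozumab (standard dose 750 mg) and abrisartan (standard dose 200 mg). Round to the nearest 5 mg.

CrCl = (140 − 64) × 111.7 / (72 × 2.4) × 0.85 = 8489.2 / 172.80 × 0.85 ≈ 41.8 mL/min
CrCl ≈ 42 mL/min.
merozumab: 20–64 mL/min → 50% of 750 mg = 375 mg.
abrisartan: 15–54 mL/min → 50% of 200 mg = 100 mg.
Total = 375 + 100 = 475 mg.

475 mg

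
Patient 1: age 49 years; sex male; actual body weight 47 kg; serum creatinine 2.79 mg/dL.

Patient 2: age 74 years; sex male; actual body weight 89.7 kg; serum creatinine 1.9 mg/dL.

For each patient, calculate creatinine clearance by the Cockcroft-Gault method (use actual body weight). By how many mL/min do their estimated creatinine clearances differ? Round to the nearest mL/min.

22 mL/min

Patient 1: CrCl = (140 − 49) × 47 / (72 × 2.79) = 4277.0 / 200.88 ≈ 21.3 mL/min
Patient 2: CrCl = (140 − 74) × 89.7 / (72 × 1.9) = 5920.2 / 136.80 ≈ 43.3 mL/min
|21.3 − 43.3| = 22.0 mL/min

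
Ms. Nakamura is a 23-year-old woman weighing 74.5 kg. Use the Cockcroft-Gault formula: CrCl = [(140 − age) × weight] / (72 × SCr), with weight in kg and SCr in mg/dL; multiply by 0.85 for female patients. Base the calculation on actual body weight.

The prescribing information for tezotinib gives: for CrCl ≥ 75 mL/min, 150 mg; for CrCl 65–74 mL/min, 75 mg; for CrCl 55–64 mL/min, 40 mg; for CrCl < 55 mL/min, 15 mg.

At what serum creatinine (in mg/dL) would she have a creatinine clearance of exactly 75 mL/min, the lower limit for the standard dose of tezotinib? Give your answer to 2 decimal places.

Standard dose requires CrCl ≥ 75 mL/min.
Set (140 − 23) × 74.5 × 0.85 / (72 × SCr) = 75
SCr = (140 − 23) × 74.5 × 0.85 / (72 × 75) = 1.372 mg/dL

1.37 mg/dL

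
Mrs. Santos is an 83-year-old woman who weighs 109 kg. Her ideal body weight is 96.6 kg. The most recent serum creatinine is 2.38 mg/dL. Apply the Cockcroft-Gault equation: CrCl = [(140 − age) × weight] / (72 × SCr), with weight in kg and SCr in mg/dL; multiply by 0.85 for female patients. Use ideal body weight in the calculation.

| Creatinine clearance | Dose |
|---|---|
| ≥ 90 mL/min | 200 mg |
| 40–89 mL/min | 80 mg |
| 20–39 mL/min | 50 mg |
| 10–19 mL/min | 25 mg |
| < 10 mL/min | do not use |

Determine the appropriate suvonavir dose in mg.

CrCl = (140 − 83) × 96.6 / (72 × 2.38) × 0.85 = 5506.2 / 171.36 × 0.85 ≈ 27.3 mL/min
CrCl ≈ 27 mL/min → bracket 20–39 mL/min.
Dose for this bracket: 50 mg.

50 mg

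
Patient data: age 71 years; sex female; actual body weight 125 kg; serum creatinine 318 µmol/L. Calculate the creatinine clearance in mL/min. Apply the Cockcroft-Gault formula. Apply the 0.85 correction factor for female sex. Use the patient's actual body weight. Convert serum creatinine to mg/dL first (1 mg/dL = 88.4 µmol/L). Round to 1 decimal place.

28.3 mL/min

SCr = 318 / 88.4 = 3.597 mg/dL
CrCl = (140 − 71) × 125 / (72 × 3.597) × 0.85 = 8625.0 / 258.98 × 0.85 ≈ 28.3 mL/min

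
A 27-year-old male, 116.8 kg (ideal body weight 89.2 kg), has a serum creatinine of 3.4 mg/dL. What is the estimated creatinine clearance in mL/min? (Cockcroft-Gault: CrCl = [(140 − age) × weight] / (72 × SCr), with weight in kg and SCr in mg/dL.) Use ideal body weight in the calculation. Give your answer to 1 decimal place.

41.2 mL/min

CrCl = (140 − 27) × 89.2 / (72 × 3.4) = 10079.6 / 244.80 ≈ 41.2 mL/min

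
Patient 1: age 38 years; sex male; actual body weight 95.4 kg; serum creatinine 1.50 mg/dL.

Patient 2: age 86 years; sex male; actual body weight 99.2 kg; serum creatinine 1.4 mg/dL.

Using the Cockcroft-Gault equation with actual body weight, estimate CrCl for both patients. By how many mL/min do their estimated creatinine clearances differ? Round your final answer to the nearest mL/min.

37 mL/min

Patient 1: CrCl = (140 − 38) × 95.4 / (72 × 1.5) = 9730.8 / 108.00 ≈ 90.1 mL/min
Patient 2: CrCl = (140 − 86) × 99.2 / (72 × 1.4) = 5356.8 / 100.80 ≈ 53.1 mL/min
|90.1 − 53.1| = 37.0 mL/min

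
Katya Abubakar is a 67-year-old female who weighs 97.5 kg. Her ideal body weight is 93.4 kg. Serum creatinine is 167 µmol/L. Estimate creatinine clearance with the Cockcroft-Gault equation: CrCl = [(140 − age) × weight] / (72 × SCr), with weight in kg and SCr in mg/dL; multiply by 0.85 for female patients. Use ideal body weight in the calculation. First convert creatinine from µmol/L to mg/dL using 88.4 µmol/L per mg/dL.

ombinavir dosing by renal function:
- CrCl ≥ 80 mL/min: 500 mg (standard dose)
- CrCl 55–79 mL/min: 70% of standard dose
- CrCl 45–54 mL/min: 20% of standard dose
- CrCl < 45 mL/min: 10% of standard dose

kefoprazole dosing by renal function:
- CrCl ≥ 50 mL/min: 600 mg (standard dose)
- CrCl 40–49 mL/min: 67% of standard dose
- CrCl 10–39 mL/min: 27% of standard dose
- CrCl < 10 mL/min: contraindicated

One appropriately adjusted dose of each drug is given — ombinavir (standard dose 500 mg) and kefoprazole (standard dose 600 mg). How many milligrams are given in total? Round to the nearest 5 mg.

SCr = 167 / 88.4 = 1.889 mg/dL
CrCl = (140 − 67) × 93.4 / (72 × 1.889) × 0.85 = 6818.2 / 136.01 × 0.85 ≈ 42.6 mL/min
CrCl ≈ 43 mL/min.
ombinavir: < 45 mL/min → 10% of 500 mg = 50 mg.
kefoprazole: 40–49 mL/min → 67% of 600 mg = 402 mg.
Total = 50 + 402 = 452 mg.

450 mg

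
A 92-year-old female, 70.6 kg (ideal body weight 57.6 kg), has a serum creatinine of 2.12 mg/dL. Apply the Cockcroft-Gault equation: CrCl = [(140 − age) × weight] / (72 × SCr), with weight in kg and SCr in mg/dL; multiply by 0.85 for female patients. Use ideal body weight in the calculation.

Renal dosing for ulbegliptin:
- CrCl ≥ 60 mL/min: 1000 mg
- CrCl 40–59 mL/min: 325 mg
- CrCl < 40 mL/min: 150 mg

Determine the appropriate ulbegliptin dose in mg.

CrCl = (140 − 92) × 57.6 / (72 × 2.12) × 0.85 = 2764.8 / 152.64 × 0.85 ≈ 15.4 mL/min
CrCl ≈ 15 mL/min → bracket < 40 mL/min.
Dose for this bracket: 150 mg.

150 mg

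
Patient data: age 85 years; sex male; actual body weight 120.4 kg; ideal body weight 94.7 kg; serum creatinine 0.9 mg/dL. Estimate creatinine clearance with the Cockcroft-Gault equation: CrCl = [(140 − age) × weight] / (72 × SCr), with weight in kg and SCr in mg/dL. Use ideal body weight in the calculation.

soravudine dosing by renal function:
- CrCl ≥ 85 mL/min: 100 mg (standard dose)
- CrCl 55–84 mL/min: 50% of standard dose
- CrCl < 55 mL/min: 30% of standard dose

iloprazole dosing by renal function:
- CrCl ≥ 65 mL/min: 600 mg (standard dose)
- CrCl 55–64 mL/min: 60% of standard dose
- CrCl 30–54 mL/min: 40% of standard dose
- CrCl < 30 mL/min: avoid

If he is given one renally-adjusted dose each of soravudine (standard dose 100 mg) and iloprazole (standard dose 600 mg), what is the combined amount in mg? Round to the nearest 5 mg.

CrCl = (140 − 85) × 94.7 / (72 × 0.9) = 5208.5 / 64.80 ≈ 80.4 mL/min
CrCl ≈ 80 mL/min.
soravudine: 55–84 mL/min → 50% of 100 mg = 50 mg.
iloprazole: ≥ 65 mL/min → 100% of 600 mg = 600 mg.
Total = 50 + 600 = 650 mg.

650 mg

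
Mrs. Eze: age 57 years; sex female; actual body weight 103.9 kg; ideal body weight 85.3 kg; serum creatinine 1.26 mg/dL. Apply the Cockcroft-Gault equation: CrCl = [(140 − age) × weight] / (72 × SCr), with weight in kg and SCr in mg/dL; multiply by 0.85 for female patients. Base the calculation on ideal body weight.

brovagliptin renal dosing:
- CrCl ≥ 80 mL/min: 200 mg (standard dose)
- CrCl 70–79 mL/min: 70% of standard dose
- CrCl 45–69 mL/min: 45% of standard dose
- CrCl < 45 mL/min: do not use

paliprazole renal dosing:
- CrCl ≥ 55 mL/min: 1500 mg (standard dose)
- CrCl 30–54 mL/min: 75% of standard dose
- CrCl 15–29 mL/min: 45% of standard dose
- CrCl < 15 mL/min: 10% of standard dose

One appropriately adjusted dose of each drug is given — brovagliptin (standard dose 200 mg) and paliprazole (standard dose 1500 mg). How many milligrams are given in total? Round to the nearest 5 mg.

1590 mg

CrCl = (140 − 57) × 85.3 / (72 × 1.26) × 0.85 = 7079.9 / 90.72 × 0.85 ≈ 66.3 mL/min
CrCl ≈ 66 mL/min.
brovagliptin: 45–69 mL/min → 45% of 200 mg = 90 mg.
paliprazole: ≥ 55 mL/min → 100% of 1500 mg = 1500 mg.
Total = 90 + 1500 = 1590 mg.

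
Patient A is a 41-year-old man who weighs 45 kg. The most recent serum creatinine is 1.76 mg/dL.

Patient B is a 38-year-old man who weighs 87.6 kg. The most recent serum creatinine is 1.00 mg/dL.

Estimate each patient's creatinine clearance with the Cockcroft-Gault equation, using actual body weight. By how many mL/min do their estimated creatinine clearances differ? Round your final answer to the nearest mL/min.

Patient A: CrCl = (140 − 41) × 45 / (72 × 1.76) = 4455.0 / 126.72 ≈ 35.2 mL/min
Patient B: CrCl = (140 − 38) × 87.6 / (72 × 1) = 8935.2 / 72.00 ≈ 124.1 mL/min
|35.2 − 124.1| = 88.9 mL/min

89 mL/min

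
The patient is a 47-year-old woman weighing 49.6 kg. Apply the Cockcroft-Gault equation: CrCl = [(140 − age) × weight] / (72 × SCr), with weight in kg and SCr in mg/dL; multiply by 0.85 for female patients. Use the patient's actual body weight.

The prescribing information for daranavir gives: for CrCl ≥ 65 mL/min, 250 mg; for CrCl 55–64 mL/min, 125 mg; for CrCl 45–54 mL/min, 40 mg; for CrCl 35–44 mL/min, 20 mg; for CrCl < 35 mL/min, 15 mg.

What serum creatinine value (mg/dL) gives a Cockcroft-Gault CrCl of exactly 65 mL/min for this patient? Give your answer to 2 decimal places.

0.84 mg/dL

Standard dose requires CrCl ≥ 65 mL/min.
Set (140 − 47) × 49.6 × 0.85 / (72 × SCr) = 65
SCr = (140 − 47) × 49.6 × 0.85 / (72 × 65) = 0.838 mg/dL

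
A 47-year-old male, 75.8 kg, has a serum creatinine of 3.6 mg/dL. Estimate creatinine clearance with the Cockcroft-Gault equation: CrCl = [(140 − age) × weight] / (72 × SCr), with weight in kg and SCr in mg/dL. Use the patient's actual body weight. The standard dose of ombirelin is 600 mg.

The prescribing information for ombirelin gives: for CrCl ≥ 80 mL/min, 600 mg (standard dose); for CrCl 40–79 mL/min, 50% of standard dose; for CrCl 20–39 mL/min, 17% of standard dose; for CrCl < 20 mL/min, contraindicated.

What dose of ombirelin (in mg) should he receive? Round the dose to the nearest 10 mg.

100 mg

CrCl = (140 − 47) × 75.8 / (72 × 3.6) = 7049.4 / 259.20 ≈ 27.2 mL/min
CrCl ≈ 27 mL/min → bracket 20–39 mL/min.
17% of 600 mg = 102 mg → 100 mg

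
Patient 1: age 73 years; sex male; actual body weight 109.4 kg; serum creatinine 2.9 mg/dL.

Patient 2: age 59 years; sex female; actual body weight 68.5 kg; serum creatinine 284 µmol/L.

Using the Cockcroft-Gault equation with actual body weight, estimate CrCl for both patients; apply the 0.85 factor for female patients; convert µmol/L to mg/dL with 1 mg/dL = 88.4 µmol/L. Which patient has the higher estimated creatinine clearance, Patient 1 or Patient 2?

Patient 1: CrCl = (140 − 73) × 109.4 / (72 × 2.9) = 7329.8 / 208.80 ≈ 35.1 mL/min
Patient 2: SCr = 284 / 88.4 = 3.213 mg/dL
Patient 2: CrCl = (140 − 59) × 68.5 / (72 × 3.213) × 0.85 = 5548.5 / 231.34 × 0.85 ≈ 20.4 mL/min
35.1 vs 20.4 mL/min → Patient 1 is higher.

Patient 1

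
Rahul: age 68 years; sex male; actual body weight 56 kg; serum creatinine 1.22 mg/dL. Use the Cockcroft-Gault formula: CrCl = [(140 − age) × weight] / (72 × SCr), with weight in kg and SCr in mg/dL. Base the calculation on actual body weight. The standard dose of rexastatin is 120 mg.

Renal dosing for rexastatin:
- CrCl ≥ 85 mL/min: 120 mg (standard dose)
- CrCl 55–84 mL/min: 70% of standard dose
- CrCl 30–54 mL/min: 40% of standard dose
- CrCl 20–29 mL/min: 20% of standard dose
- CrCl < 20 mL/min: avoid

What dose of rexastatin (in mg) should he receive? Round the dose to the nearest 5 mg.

CrCl = (140 − 68) × 56 / (72 × 1.22) = 4032.0 / 87.84 ≈ 45.9 mL/min
CrCl ≈ 46 mL/min → bracket 30–54 mL/min.
40% of 120 mg = 48 mg → 50 mg

50 mg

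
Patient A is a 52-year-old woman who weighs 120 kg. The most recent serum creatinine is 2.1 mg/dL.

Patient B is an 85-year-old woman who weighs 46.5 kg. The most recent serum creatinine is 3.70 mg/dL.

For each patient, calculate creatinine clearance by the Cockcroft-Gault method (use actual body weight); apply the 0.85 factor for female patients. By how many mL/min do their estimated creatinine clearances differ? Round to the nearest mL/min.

51 mL/min

Patient A: CrCl = (140 − 52) × 120 / (72 × 2.1) × 0.85 = 10560.0 / 151.20 × 0.85 ≈ 59.4 mL/min
Patient B: CrCl = (140 − 85) × 46.5 / (72 × 3.7) × 0.85 = 2557.5 / 266.40 × 0.85 ≈ 8.2 mL/min
|59.4 − 8.2| = 51.2 mL/min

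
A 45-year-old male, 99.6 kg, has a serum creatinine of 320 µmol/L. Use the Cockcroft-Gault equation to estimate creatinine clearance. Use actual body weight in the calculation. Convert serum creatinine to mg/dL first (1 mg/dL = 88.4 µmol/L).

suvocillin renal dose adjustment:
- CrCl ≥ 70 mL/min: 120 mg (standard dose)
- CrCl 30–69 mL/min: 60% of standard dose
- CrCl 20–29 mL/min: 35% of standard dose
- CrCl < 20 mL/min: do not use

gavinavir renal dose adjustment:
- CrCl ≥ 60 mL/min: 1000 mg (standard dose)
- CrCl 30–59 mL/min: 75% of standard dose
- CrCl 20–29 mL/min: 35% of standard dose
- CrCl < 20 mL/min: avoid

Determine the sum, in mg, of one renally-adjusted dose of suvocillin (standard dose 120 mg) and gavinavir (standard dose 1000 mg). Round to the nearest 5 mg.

820 mg

SCr = 320 / 88.4 = 3.62 mg/dL
CrCl = (140 − 45) × 99.6 / (72 × 3.62) = 9462.0 / 260.64 ≈ 36.3 mL/min
CrCl ≈ 36 mL/min.
suvocillin: 30–69 mL/min → 60% of 120 mg = 72 mg.
gavinavir: 30–59 mL/min → 75% of 1000 mg = 750 mg.
Total = 72 + 750 = 822 mg.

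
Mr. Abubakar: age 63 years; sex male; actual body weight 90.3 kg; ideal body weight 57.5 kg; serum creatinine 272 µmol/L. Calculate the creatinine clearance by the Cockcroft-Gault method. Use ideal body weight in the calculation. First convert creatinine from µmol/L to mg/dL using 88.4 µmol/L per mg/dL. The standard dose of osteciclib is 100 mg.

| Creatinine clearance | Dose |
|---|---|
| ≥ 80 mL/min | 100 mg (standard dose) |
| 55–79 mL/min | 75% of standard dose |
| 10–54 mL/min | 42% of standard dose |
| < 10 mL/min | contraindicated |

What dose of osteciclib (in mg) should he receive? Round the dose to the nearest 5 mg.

SCr = 272 / 88.4 = 3.077 mg/dL
CrCl = (140 − 63) × 57.5 / (72 × 3.077) = 4427.5 / 221.54 ≈ 20.0 mL/min
CrCl ≈ 20 mL/min → bracket 10–54 mL/min.
42% of 100 mg = 42 mg → 40 mg

40 mg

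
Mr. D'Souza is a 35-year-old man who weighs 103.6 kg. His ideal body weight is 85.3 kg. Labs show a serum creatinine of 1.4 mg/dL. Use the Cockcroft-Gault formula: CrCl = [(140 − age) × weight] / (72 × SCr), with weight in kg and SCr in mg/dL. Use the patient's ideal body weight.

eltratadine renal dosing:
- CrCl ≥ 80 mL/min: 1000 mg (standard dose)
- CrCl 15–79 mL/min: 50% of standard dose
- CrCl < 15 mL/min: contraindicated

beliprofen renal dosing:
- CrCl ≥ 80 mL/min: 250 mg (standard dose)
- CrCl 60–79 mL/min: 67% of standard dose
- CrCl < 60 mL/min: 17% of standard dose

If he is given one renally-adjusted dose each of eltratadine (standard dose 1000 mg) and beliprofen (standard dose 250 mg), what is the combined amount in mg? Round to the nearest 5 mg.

1250 mg

CrCl = (140 − 35) × 85.3 / (72 × 1.4) = 8956.5 / 100.80 ≈ 88.9 mL/min
CrCl ≈ 89 mL/min.
eltratadine: ≥ 80 mL/min → 100% of 1000 mg = 1000 mg.
beliprofen: ≥ 80 mL/min → 100% of 250 mg = 250 mg.
Total = 1000 + 250 = 1250 mg.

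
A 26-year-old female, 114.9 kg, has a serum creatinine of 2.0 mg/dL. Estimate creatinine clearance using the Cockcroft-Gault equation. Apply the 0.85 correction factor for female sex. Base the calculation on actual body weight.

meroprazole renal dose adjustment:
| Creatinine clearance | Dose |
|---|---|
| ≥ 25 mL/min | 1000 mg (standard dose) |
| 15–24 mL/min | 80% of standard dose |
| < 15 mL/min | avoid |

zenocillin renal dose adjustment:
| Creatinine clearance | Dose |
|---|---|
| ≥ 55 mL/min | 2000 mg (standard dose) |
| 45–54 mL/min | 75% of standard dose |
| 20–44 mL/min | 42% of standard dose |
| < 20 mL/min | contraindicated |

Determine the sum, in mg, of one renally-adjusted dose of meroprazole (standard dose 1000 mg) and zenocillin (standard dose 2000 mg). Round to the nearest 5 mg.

3000 mg

CrCl = (140 − 26) × 114.9 / (72 × 2) × 0.85 = 13098.6 / 144.00 × 0.85 ≈ 77.3 mL/min
CrCl ≈ 77 mL/min.
meroprazole: ≥ 25 mL/min → 100% of 1000 mg = 1000 mg.
zenocillin: ≥ 55 mL/min → 100% of 2000 mg = 2000 mg.
Total = 1000 + 2000 = 3000 mg.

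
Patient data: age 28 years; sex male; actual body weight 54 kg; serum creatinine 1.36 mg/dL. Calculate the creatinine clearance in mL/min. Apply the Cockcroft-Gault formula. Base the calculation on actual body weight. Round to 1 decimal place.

CrCl = (140 − 28) × 54 / (72 × 1.36) = 6048.0 / 97.92 ≈ 61.8 mL/min

61.8 mL/min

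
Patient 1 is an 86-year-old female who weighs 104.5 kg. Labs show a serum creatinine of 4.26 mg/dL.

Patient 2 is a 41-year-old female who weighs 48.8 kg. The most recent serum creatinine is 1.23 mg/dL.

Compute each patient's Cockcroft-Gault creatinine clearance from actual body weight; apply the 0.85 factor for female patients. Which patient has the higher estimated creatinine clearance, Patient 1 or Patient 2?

Patient 1: CrCl = (140 − 86) × 104.5 / (72 × 4.26) × 0.85 = 5643.0 / 306.72 × 0.85 ≈ 15.6 mL/min
Patient 2: CrCl = (140 − 41) × 48.8 / (72 × 1.23) × 0.85 = 4831.2 / 88.56 × 0.85 ≈ 46.4 mL/min
15.6 vs 46.4 mL/min → Patient 2 is higher.

Patient 2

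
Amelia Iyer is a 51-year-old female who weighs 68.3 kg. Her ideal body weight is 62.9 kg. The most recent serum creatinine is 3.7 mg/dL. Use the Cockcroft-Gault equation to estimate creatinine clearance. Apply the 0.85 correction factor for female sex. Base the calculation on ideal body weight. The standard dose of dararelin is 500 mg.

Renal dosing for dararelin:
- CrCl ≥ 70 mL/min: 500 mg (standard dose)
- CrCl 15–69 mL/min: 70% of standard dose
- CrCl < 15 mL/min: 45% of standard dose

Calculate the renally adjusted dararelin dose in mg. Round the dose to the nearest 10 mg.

CrCl = (140 − 51) × 62.9 / (72 × 3.7) × 0.85 = 5598.1 / 266.40 × 0.85 ≈ 17.9 mL/min
CrCl ≈ 18 mL/min → bracket 15–69 mL/min.
70% of 500 mg = 350 mg

350 mg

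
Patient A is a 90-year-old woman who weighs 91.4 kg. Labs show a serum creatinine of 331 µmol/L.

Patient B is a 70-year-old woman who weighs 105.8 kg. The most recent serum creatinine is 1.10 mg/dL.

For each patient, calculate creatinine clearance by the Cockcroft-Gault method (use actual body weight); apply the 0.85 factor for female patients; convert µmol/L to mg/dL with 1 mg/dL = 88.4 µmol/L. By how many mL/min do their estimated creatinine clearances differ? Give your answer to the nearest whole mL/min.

65 mL/min

Patient A: SCr = 331 / 88.4 = 3.744 mg/dL
Patient A: CrCl = (140 − 90) × 91.4 / (72 × 3.744) × 0.85 = 4570.0 / 269.57 × 0.85 ≈ 14.4 mL/min
Patient B: CrCl = (140 − 70) × 105.8 / (72 × 1.1) × 0.85 = 7406.0 / 79.20 × 0.85 ≈ 79.5 mL/min
|14.4 − 79.5| = 65.1 mL/min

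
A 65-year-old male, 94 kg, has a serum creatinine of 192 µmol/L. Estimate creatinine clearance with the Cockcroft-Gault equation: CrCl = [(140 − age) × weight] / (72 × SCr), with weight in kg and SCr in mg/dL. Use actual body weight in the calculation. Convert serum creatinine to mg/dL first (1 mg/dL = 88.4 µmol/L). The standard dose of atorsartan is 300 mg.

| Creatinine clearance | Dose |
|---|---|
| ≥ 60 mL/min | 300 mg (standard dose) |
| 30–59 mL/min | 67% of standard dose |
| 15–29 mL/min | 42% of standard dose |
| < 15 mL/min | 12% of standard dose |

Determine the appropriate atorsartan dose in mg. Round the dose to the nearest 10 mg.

SCr = 192 / 88.4 = 2.172 mg/dL
CrCl = (140 − 65) × 94 / (72 × 2.172) = 7050.0 / 156.38 ≈ 45.1 mL/min
CrCl ≈ 45 mL/min → bracket 30–59 mL/min.
67% of 300 mg = 201 mg → 200 mg

200 mg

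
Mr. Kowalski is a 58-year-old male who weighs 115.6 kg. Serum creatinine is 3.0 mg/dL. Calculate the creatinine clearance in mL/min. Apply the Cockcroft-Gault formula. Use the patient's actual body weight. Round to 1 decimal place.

43.9 mL/min

CrCl = (140 − 58) × 115.6 / (72 × 3) = 9479.2 / 216.00 ≈ 43.9 mL/min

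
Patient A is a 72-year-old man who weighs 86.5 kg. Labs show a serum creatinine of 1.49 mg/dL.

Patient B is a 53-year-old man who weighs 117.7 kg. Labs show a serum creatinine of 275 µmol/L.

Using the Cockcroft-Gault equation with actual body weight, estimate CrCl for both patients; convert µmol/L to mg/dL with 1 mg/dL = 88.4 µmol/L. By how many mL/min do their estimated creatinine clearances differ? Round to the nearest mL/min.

9 mL/min

Patient A: CrCl = (140 − 72) × 86.5 / (72 × 1.49) = 5882.0 / 107.28 ≈ 54.8 mL/min
Patient B: SCr = 275 / 88.4 = 3.111 mg/dL
Patient B: CrCl = (140 − 53) × 117.7 / (72 × 3.111) = 10239.9 / 223.99 ≈ 45.7 mL/min
|54.8 − 45.7| = 9.1 mL/min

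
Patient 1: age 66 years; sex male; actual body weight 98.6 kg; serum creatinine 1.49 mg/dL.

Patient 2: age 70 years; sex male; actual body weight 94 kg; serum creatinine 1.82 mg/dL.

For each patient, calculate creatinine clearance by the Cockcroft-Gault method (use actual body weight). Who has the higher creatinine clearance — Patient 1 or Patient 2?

Patient 1

Patient 1: CrCl = (140 − 66) × 98.6 / (72 × 1.49) = 7296.4 / 107.28 ≈ 68.0 mL/min
Patient 2: CrCl = (140 − 70) × 94 / (72 × 1.82) = 6580.0 / 131.04 ≈ 50.2 mL/min
68.0 vs 50.2 mL/min → Patient 1 is higher.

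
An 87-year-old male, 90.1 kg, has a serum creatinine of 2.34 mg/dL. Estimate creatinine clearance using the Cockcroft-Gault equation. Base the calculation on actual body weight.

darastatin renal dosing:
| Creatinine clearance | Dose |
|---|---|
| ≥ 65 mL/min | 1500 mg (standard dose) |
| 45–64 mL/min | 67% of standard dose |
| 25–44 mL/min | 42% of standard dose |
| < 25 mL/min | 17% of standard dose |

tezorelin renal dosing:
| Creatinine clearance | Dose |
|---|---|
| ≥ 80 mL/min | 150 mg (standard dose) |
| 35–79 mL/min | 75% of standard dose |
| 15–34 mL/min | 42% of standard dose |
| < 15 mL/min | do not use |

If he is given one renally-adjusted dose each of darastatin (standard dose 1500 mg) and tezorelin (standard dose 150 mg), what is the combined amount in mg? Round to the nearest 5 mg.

695 mg

CrCl = (140 − 87) × 90.1 / (72 × 2.34) = 4775.3 / 168.48 ≈ 28.3 mL/min
CrCl ≈ 28 mL/min.
darastatin: 25–44 mL/min → 42% of 1500 mg = 630 mg.
tezorelin: 15–34 mL/min → 42% of 150 mg = 63 mg.
Total = 630 + 63 = 693 mg.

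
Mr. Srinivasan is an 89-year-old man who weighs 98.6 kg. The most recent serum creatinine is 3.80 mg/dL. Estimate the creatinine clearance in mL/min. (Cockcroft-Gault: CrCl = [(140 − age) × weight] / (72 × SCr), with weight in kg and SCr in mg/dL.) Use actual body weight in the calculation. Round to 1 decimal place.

CrCl = (140 − 89) × 98.6 / (72 × 3.8) = 5028.6 / 273.60 ≈ 18.4 mL/min

18.4 mL/min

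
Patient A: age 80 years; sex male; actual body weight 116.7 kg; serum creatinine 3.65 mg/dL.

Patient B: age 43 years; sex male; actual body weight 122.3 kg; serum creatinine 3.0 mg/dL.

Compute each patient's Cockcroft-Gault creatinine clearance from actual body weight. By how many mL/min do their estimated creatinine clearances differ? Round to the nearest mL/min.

28 mL/min

Patient A: CrCl = (140 − 80) × 116.7 / (72 × 3.65) = 7002.0 / 262.80 ≈ 26.6 mL/min
Patient B: CrCl = (140 − 43) × 122.3 / (72 × 3) = 11863.1 / 216.00 ≈ 54.9 mL/min
|26.6 − 54.9| = 28.3 mL/min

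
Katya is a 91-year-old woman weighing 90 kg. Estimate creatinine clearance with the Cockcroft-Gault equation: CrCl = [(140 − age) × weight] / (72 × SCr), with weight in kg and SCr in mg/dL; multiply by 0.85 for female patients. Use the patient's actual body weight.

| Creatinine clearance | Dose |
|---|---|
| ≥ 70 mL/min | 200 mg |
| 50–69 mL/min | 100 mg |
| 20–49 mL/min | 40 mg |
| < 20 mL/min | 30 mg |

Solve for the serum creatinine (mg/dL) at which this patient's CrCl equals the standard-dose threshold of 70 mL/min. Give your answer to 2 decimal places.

Standard dose requires CrCl ≥ 70 mL/min.
Set (140 − 91) × 90 × 0.85 / (72 × SCr) = 70
SCr = (140 − 91) × 90 × 0.85 / (72 × 70) = 0.744 mg/dL

0.74 mg/dL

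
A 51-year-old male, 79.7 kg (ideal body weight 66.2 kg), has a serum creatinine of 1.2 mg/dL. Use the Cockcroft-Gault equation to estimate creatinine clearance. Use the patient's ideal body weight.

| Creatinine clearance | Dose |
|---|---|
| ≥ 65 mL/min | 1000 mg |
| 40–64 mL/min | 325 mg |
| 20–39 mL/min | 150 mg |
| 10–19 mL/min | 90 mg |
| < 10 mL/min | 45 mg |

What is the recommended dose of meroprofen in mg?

1000 mg

CrCl = (140 − 51) × 66.2 / (72 × 1.2) = 5891.8 / 86.40 ≈ 68.2 mL/min
CrCl ≈ 68 mL/min → bracket ≥ 65 mL/min.
Dose for this bracket: 1000 mg.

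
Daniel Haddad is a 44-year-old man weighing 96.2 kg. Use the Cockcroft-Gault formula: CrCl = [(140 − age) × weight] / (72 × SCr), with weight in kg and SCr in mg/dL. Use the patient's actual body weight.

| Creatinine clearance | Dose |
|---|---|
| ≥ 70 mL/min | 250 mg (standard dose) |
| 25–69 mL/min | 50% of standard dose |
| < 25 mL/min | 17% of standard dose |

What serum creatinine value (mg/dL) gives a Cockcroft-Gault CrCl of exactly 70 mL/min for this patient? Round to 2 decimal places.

Standard dose requires CrCl ≥ 70 mL/min.
Set (140 − 44) × 96.2 / (72 × SCr) = 70
SCr = (140 − 44) × 96.2 / (72 × 70) = 1.832 mg/dL

1.83 mg/dL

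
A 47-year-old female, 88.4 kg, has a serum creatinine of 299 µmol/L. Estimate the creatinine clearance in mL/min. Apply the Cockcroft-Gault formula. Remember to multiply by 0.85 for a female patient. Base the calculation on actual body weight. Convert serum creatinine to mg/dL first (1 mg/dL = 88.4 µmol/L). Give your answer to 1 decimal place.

28.7 mL/min

SCr = 299 / 88.4 = 3.382 mg/dL
CrCl = (140 − 47) × 88.4 / (72 × 3.382) × 0.85 = 8221.2 / 243.50 × 0.85 ≈ 28.7 mL/min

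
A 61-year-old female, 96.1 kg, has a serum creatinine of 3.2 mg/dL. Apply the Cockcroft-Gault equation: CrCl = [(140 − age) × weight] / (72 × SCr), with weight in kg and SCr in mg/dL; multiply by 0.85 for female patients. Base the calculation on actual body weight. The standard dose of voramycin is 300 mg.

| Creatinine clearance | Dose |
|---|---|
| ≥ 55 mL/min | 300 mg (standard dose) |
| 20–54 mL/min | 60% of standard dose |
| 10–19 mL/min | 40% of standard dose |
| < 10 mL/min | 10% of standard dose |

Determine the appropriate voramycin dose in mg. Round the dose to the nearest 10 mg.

180 mg

CrCl = (140 − 61) × 96.1 / (72 × 3.2) × 0.85 = 7591.9 / 230.40 × 0.85 ≈ 28.0 mL/min
CrCl ≈ 28 mL/min → bracket 20–54 mL/min.
60% of 300 mg = 180 mg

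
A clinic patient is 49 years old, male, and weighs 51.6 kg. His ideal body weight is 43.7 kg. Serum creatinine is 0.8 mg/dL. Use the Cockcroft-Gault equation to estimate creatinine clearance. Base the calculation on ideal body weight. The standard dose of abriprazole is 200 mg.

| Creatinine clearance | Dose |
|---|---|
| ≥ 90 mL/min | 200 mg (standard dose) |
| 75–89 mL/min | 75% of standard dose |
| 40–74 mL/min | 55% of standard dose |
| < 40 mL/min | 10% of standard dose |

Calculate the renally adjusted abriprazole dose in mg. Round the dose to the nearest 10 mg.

CrCl = (140 − 49) × 43.7 / (72 × 0.8) = 3976.7 / 57.60 ≈ 69.0 mL/min
CrCl ≈ 69 mL/min → bracket 40–74 mL/min.
55% of 200 mg = 110 mg

110 mg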